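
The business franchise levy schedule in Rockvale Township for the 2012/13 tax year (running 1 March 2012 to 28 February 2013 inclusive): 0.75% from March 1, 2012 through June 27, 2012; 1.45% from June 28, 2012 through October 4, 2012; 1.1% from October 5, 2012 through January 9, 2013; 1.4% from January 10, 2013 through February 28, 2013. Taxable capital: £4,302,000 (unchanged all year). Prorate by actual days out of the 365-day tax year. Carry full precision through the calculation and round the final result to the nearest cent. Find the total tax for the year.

£48,264.90

March 1 – June 27, 2012: 119 days at 0.75% → £4,302,000 × 0.75% × 119/365 = £10,519.2740
June 28 – October 4, 2012: 99 days at 1.45% → £4,302,000 × 1.45% × 99/365 = £16,919.2356
October 5, 2012 – January 9, 2013: 97 days at 1.1% → £4,302,000 × 1.1% × 97/365 = £12,575.9836
January 10 – February 28, 2013: 50 days at 1.4% → £4,302,000 × 1.4% × 50/365 = £8,250.4110
Total = £48,264.9041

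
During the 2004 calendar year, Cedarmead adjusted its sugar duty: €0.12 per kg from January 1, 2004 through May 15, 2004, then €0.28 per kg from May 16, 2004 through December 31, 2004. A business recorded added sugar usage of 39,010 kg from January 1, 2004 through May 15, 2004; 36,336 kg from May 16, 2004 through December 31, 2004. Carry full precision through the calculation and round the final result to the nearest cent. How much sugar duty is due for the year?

€14855.28

January 1 – May 15, 2004: 39,010 kg at €0.12/kg → €4681.20
May 16 – December 31, 2004: 36,336 kg at €0.28/kg → €10174.08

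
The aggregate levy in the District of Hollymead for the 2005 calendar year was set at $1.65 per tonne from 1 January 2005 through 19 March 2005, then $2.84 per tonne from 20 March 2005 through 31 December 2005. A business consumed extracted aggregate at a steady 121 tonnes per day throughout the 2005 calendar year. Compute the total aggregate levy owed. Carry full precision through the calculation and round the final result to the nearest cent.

1 January – 19 March 2005: 78 days × 121 tonnes/day = 9,438 tonnes at $1.65/tonne → $15,572.70
20 March – 31 December 2005: 287 days × 121 tonnes/day = 34,727 tonnes at $2.84/tonne → $98,624.68

$114,197.38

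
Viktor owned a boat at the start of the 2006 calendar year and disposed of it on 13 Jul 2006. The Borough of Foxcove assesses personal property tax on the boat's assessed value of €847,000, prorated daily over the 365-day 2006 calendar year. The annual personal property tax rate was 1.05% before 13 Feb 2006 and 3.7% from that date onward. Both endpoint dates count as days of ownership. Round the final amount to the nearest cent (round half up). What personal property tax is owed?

1 Jan – 12 Feb 2006: 43 days at 1.05% → €847,000 × 1.05% × 43/365 = €1,047.7274
13 Feb – 13 Jul 2006: 151 days at 3.7% → €847,000 × 3.7% × 151/365 = €12,964.9014
Total = €14,012.6288

€14,012.63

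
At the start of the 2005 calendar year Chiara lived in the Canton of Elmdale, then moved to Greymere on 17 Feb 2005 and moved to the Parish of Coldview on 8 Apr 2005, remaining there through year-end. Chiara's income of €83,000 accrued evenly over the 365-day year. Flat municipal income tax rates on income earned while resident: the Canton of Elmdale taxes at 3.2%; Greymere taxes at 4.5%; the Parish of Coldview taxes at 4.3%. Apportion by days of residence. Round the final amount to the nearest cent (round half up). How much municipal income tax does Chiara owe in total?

€3,474.18

The Canton of Elmdale, 1 Jan – 16 Feb 2005: 47 days → €83,000 × 3.2% × 47/365 = €342.0055
Greymere, 17 Feb – 7 Apr 2005: 50 days → €83,000 × 4.5% × 50/365 = €511.6438
The Parish of Coldview, 8 Apr – 31 Dec 2005: 268 days → €83,000 × 4.3% × 268/365 = €2,620.5260
Total = €3,474.1753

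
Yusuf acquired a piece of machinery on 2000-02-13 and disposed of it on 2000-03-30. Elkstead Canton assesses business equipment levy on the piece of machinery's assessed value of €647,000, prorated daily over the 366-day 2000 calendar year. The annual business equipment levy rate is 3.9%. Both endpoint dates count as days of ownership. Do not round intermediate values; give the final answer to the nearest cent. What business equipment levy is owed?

€3,240.30

Days held (2000-02-13 to 2000-03-30): 47 out of 366
Tax = €647,000 × 3.9% × 47/366 = €3,240.3033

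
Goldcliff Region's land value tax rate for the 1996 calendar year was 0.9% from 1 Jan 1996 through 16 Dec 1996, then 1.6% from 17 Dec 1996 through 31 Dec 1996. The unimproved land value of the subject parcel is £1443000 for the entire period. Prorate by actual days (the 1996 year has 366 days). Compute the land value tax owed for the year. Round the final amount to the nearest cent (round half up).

1 Jan – 16 Dec 1996: 351 days at 0.9% → £1443000 × 0.9% × 351/366 = £12454.7459
17 Dec – 31 Dec 1996: 15 days at 1.6% → £1443000 × 1.6% × 15/366 = £946.2295
Total = £13400.9754

£13400.98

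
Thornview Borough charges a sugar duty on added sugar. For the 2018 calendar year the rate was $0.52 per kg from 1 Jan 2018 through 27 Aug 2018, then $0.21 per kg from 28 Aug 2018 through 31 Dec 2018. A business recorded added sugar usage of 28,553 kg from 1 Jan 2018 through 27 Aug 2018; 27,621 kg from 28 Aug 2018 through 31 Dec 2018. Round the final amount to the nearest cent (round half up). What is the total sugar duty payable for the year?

1 Jan – 27 Aug 2018: 28,553 kg at $0.52/kg → $14,847.56
28 Aug – 31 Dec 2018: 27,621 kg at $0.21/kg → $5,800.41

$20,647.97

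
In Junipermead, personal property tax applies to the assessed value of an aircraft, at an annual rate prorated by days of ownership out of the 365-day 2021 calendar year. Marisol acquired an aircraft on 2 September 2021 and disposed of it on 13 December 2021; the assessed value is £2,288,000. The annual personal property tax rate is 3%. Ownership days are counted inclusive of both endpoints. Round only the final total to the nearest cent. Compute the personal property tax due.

£19,369.64

Days held (2 September – 13 December 2021): 103 out of 365
Tax = £2,288,000 × 3% × 103/365 = £19,369.6438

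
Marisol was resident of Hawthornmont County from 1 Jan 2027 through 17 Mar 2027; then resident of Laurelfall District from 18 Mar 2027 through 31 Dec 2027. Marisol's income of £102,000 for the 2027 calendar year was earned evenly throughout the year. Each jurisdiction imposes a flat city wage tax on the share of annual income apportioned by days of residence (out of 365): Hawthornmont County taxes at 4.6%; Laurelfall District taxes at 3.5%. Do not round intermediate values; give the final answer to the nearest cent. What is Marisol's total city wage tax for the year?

£3,803.62

Hawthornmont County, 1 Jan – 17 Mar 2027: 76 days → £102,000 × 4.6% × 76/365 = £976.9644
Laurelfall District, 18 Mar – 31 Dec 2027: 289 days → £102,000 × 3.5% × 289/365 = £2,826.6575
Total = £3,803.6219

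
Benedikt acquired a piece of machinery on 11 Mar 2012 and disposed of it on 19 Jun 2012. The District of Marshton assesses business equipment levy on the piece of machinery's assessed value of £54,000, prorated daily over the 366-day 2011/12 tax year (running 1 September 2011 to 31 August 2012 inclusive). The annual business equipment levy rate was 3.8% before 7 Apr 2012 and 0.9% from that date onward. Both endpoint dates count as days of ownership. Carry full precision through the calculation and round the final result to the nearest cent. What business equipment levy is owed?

£249.64

11 Mar – 6 Apr 2012: 27 days at 3.8% → £54,000 × 3.8% × 27/366 = £151.3770
7 Apr – 19 Jun 2012: 74 days at 0.9% → £54,000 × 0.9% × 74/366 = £98.2623
Total = £249.6393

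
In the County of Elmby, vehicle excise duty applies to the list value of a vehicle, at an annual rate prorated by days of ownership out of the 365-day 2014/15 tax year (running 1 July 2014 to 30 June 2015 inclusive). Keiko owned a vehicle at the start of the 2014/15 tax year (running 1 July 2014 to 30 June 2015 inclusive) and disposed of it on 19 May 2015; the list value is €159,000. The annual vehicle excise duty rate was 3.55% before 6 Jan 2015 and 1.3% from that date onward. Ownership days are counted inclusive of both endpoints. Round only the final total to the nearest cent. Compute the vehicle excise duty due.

1 Jul 2014 – 5 Jan 2015: 189 days at 3.55% → €159,000 × 3.55% × 189/365 = €2,922.7685
6 Jan – 19 May 2015: 134 days at 1.3% → €159,000 × 1.3% × 134/365 = €758.8438
Total = €3,681.6123

€3,681.61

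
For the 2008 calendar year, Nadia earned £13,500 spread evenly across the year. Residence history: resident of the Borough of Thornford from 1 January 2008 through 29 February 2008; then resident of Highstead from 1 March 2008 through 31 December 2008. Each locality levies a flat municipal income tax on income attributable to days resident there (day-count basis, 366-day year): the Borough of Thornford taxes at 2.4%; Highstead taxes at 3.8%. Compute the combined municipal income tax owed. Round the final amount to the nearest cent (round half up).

£482.02

The Borough of Thornford, 1 January – 29 February 2008: 60 days → £13,500 × 2.4% × 60/366 = £53.1148
Highstead, 1 March – 31 December 2008: 306 days → £13,500 × 3.8% × 306/366 = £428.9016
Total = £482.0164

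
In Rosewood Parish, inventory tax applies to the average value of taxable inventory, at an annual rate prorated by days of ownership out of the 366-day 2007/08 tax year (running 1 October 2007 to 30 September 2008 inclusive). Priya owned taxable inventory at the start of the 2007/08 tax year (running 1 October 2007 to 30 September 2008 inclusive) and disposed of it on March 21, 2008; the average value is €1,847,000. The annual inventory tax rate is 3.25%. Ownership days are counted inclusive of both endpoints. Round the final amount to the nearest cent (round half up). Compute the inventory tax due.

€28,373.65

Days held (October 1, 2007 – March 21, 2008): 173 out of 366
Tax = €1,847,000 × 3.25% × 173/366 = €28,373.6544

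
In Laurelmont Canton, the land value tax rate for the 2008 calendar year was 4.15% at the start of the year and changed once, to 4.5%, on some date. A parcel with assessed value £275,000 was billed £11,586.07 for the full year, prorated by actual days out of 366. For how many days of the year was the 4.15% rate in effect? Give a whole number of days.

300 days

Let d = days at the first rate; then 366 − d days at the second rate.
£275,000 × [4.15%·d + 4.5%·(366−d)] / 366 = £11,586.07
Solving gives d = 300, so the new rate took effect on October 27, 2008.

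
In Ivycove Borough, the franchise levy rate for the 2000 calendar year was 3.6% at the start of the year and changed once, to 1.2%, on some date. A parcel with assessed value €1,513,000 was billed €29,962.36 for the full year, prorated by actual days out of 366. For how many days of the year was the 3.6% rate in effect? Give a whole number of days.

Let d = days at the first rate; then 366 − d days at the second rate.
€1,513,000 × [3.6%·d + 1.2%·(366−d)] / 366 = €29,962.36
Solving gives d = 119, so the new rate took effect on April 29, 2000.

119 days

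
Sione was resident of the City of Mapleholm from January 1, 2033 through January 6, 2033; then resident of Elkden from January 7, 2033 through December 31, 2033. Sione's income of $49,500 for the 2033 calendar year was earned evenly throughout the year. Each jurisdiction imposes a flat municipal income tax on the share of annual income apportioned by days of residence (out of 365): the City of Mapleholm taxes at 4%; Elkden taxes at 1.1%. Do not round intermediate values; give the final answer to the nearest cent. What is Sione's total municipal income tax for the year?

$568.10

The City of Mapleholm, January 1 – January 6, 2033: 6 days → $49,500 × 4% × 6/365 = $32.5479
Elkden, January 7 – December 31, 2033: 359 days → $49,500 × 1.1% × 359/365 = $535.5493
Total = $568.0973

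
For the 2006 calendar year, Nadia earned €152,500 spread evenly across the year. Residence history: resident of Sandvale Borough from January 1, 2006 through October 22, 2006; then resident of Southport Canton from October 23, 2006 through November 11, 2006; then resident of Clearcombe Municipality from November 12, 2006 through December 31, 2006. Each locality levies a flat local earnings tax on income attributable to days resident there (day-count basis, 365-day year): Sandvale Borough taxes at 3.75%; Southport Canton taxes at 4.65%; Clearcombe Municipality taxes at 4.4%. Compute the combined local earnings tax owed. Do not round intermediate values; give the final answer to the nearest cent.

€5,929.74

Sandvale Borough, January 1 – October 22, 2006: 295 days → €152,500 × 3.75% × 295/365 = €4,622.0034
Southport Canton, October 23 – November 11, 2006: 20 days → €152,500 × 4.65% × 20/365 = €388.5616
Clearcombe Municipality, November 12 – December 31, 2006: 50 days → €152,500 × 4.4% × 50/365 = €919.1781
Total = €5,929.7432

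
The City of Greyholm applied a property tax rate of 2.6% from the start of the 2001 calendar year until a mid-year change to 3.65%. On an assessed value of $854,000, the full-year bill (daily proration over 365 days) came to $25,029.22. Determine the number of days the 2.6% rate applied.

250 days

Let d = days at the first rate; then 365 − d days at the second rate.
$854,000 × [2.6%·d + 3.65%·(365−d)] / 365 = $25,029.22
Solving gives d = 250, so the new rate took effect on 8 Sep 2001.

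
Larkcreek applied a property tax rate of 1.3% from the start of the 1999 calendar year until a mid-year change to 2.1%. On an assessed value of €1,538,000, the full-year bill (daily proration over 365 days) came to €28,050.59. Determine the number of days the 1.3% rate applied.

Let d = days at the first rate; then 365 − d days at the second rate.
€1,538,000 × [1.3%·d + 2.1%·(365−d)] / 365 = €28,050.59
Solving gives d = 126, so the new rate took effect on 7 May 1999.

126 days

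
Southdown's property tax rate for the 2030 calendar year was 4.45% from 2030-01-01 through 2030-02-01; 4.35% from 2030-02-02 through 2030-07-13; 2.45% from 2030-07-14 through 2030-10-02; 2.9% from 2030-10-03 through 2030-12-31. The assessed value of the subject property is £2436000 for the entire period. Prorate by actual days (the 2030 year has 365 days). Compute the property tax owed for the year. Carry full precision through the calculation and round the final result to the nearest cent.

£87198.79

2030-01-01 to 2030-02-01: 32 days at 4.45% → £2436000 × 4.45% × 32/365 = £9503.7370
2030-02-02 to 2030-07-13: 162 days at 4.35% → £2436000 × 4.35% × 162/365 = £47031.4849
2030-07-14 to 2030-10-02: 81 days at 2.45% → £2436000 × 2.45% × 81/365 = £13244.4986
2030-10-03 to 2030-12-31: 90 days at 2.9% → £2436000 × 2.9% × 90/365 = £17419.0685
Total = £87198.7890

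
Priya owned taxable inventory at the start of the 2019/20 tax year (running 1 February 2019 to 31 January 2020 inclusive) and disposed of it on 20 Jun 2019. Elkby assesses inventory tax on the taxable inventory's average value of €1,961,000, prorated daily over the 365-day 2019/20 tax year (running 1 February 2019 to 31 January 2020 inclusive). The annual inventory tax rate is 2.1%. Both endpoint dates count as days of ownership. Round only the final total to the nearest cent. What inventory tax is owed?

€15,795.45

Days held (1 Feb – 20 Jun 2019): 140 out of 365
Tax = €1,961,000 × 2.1% × 140/365 = €15,795.4521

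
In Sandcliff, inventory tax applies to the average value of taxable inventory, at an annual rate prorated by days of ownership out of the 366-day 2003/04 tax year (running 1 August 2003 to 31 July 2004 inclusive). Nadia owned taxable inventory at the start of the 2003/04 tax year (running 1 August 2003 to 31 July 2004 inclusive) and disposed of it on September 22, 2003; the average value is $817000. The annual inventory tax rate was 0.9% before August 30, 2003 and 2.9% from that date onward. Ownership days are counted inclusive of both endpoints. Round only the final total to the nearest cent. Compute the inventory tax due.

August 1 – August 29, 2003: 29 days at 0.9% → $817000 × 0.9% × 29/366 = $582.6148
August 30 – September 22, 2003: 24 days at 2.9% → $817000 × 2.9% × 24/366 = $1553.6393
Total = $2136.2541

$2136.25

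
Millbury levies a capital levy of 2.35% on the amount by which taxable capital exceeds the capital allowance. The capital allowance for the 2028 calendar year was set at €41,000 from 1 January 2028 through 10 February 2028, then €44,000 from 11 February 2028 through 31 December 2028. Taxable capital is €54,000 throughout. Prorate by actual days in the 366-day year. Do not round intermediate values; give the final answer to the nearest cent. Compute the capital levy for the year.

€242.90

1 January – 10 February 2028: 41 days, exemption €41,000 → (€54,000 − €41,000) × 2.35% × 41/366 = €34.2227
11 February – 31 December 2028: 325 days, exemption €44,000 → (€54,000 − €44,000) × 2.35% × 325/366 = €208.6749
Total = €242.8975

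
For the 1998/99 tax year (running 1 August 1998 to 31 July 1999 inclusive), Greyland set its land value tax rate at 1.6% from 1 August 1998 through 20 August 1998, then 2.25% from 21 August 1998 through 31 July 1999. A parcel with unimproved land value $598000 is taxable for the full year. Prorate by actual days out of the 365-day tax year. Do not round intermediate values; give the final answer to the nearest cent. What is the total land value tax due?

1 August – 20 August 1998: 20 days at 1.6% → $598000 × 1.6% × 20/365 = $524.2740
21 August 1998 – 31 July 1999: 345 days at 2.25% → $598000 × 2.25% × 345/365 = $12717.7397
Total = $13242.0137

$13242.01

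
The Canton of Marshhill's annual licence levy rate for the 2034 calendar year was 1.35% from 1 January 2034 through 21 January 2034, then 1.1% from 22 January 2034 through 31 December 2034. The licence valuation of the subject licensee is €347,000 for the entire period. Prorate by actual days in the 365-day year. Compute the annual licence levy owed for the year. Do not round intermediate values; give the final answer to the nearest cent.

1 January – 21 January 2034: 21 days at 1.35% → €347,000 × 1.35% × 21/365 = €269.5192
22 January – 31 December 2034: 344 days at 1.1% → €347,000 × 1.1% × 344/365 = €3,597.3918
Total = €3,866.9110

€3,866.91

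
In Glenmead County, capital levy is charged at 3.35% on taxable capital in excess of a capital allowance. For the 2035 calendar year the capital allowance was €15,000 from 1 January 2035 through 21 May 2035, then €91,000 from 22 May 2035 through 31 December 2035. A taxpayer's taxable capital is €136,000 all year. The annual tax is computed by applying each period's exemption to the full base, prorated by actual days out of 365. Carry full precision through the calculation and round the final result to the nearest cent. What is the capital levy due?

1 January – 21 May 2035: 141 days, exemption €15,000 → (€136,000 − €15,000) × 3.35% × 141/365 = €1,565.8726
22 May – 31 December 2035: 224 days, exemption €91,000 → (€136,000 − €91,000) × 3.35% × 224/365 = €925.1507
Total = €2,491.0233

€2,491.02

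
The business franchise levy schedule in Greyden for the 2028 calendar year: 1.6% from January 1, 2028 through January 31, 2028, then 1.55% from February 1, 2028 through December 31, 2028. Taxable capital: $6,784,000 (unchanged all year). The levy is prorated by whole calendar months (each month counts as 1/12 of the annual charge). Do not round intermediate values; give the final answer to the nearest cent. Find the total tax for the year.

$105,434.67

January 1 – January 31, 2028: 1 month at 1.6% → $6,784,000 × 1.6% × 1/12 = $9,045.3333
February 1 – December 31, 2028: 11 months at 1.55% → $6,784,000 × 1.55% × 11/12 = $96,389.3333
Total = $105,434.6667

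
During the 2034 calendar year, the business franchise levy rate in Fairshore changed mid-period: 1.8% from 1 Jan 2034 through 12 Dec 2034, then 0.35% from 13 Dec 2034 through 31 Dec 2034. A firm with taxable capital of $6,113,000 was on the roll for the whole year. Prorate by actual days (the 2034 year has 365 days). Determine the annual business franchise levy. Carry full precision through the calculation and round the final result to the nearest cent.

1 Jan – 12 Dec 2034: 346 days at 1.8% → $6,113,000 × 1.8% × 346/365 = $104,306.2027
13 Dec – 31 Dec 2034: 19 days at 0.35% → $6,113,000 × 0.35% × 19/365 = $1,113.7384
Total = $105,419.9411

$105,419.94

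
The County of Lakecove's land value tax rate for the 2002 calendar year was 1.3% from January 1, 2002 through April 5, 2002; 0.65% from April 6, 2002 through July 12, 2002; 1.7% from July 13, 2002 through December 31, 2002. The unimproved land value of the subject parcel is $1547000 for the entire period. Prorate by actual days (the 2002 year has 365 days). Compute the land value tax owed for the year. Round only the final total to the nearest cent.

January 1 – April 5, 2002: 95 days at 1.3% → $1547000 × 1.3% × 95/365 = $5234.3699
April 6 – July 12, 2002: 98 days at 0.65% → $1547000 × 0.65% × 98/365 = $2699.8329
July 13 – December 31, 2002: 172 days at 1.7% → $1547000 × 1.7% × 172/365 = $12392.9534
Total = $20327.1562

$20327.16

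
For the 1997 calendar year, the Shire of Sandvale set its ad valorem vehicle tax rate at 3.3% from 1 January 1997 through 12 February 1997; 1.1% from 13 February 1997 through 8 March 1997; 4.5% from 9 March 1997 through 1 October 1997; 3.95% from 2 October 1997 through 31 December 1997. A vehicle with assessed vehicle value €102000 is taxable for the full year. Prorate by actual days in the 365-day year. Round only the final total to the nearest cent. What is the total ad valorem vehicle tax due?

1 January – 12 February 1997: 43 days at 3.3% → €102000 × 3.3% × 43/365 = €396.5425
13 February – 8 March 1997: 24 days at 1.1% → €102000 × 1.1% × 24/365 = €73.7753
9 March – 1 October 1997: 207 days at 4.5% → €102000 × 4.5% × 207/365 = €2603.0959
2 October – 31 December 1997: 91 days at 3.95% → €102000 × 3.95% × 91/365 = €1004.4904
Total = €4077.9041

€4077.90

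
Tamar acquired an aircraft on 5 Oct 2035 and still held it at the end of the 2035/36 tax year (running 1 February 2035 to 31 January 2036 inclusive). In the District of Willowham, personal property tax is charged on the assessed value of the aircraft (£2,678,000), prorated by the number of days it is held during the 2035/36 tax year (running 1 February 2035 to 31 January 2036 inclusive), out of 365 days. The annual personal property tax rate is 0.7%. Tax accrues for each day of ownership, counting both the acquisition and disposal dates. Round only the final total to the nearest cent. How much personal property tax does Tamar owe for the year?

Days held (5 Oct 2035 – 31 Jan 2036): 119 out of 365
Tax = £2,678,000 × 0.7% × 119/365 = £6,111.7096

£6,111.71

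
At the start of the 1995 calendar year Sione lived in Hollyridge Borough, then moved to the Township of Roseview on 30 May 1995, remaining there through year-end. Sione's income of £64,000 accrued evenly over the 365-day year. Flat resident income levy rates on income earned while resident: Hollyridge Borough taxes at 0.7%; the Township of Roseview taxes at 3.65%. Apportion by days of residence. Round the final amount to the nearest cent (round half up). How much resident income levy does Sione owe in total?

£1,565.28

Hollyridge Borough, 1 January – 29 May 1995: 149 days → £64,000 × 0.7% × 149/365 = £182.8822
The Township of Roseview, 30 May – 31 December 1995: 216 days → £64,000 × 3.65% × 216/365 = £1,382.4000
Total = £1,565.2822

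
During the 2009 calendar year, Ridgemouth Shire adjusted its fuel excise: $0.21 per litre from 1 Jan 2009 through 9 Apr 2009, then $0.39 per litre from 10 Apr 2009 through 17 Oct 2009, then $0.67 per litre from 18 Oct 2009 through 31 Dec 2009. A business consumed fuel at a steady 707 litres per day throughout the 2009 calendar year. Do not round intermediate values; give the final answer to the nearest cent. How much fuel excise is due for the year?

$102,889.71

1 Jan – 9 Apr 2009: 99 days × 707 litres/day = 69,993 litres at $0.21/litre → $14,698.53
10 Apr – 17 Oct 2009: 191 days × 707 litres/day = 135,037 litres at $0.39/litre → $52,664.43
18 Oct – 31 Dec 2009: 75 days × 707 litres/day = 53,025 litres at $0.67/litre → $35,526.75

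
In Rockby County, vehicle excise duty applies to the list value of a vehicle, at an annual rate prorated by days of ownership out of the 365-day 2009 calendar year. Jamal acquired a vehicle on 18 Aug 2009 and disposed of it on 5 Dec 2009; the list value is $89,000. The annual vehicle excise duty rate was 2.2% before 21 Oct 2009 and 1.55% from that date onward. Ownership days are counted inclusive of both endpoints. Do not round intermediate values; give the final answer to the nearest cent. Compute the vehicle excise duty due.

18 Aug – 20 Oct 2009: 64 days at 2.2% → $89,000 × 2.2% × 64/365 = $343.3205
21 Oct – 5 Dec 2009: 46 days at 1.55% → $89,000 × 1.55% × 46/365 = $173.8548
Total = $517.1753

$517.18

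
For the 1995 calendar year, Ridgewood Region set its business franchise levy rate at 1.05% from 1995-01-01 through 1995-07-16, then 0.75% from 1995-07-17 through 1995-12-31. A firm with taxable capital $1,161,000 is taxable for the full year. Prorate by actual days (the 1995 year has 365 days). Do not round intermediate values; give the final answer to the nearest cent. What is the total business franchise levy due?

1995-01-01 to 1995-07-16: 197 days at 1.05% → $1,161,000 × 1.05% × 197/365 = $6,579.5301
1995-07-17 to 1995-12-31: 168 days at 0.75% → $1,161,000 × 0.75% × 168/365 = $4,007.8356
Total = $10,587.3658

$10,587.37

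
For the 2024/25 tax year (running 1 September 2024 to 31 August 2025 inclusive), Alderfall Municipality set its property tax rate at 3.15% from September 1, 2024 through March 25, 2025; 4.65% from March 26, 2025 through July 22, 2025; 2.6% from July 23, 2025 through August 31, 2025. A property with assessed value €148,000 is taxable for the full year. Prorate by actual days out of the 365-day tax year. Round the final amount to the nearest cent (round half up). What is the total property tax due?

September 1, 2024 – March 25, 2025: 206 days at 3.15% → €148,000 × 3.15% × 206/365 = €2,631.1562
March 26 – July 22, 2025: 119 days at 4.65% → €148,000 × 4.65% × 119/365 = €2,243.7205
July 23 – August 31, 2025: 40 days at 2.6% → €148,000 × 2.6% × 40/365 = €421.6986
Total = €5,296.5753

€5,296.58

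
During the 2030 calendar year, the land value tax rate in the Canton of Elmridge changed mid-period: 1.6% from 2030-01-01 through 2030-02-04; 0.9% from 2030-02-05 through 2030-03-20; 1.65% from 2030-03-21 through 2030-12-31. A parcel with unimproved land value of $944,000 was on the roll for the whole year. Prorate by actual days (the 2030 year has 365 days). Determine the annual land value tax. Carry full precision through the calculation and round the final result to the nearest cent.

$14,677.26

2030-01-01 to 2030-02-04: 35 days at 1.6% → $944,000 × 1.6% × 35/365 = $1,448.3288
2030-02-05 to 2030-03-20: 44 days at 0.9% → $944,000 × 0.9% × 44/365 = $1,024.1753
2030-03-21 to 2030-12-31: 286 days at 1.65% → $944,000 × 1.65% × 286/365 = $12,204.7562
Total = $14,677.2603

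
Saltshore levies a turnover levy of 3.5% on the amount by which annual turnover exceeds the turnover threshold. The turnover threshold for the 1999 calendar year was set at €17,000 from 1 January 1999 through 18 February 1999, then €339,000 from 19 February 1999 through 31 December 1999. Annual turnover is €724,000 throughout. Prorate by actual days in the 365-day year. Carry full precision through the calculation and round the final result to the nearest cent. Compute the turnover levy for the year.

€14,987.96

1 January – 18 February 1999: 49 days, exemption €17,000 → (€724,000 − €17,000) × 3.5% × 49/365 = €3,321.9315
19 February – 31 December 1999: 316 days, exemption €339,000 → (€724,000 − €339,000) × 3.5% × 316/365 = €11,666.0274
Total = €14,987.9589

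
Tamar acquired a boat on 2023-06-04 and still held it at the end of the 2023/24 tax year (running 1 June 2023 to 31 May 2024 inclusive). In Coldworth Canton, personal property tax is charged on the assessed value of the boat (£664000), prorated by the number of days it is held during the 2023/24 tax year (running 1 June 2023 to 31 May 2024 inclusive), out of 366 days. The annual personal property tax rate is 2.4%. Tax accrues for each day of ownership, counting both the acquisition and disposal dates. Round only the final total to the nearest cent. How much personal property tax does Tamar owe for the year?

Days held (2023-06-04 to 2024-05-31): 363 out of 366
Tax = £664000 × 2.4% × 363/366 = £15805.3770

£15805.38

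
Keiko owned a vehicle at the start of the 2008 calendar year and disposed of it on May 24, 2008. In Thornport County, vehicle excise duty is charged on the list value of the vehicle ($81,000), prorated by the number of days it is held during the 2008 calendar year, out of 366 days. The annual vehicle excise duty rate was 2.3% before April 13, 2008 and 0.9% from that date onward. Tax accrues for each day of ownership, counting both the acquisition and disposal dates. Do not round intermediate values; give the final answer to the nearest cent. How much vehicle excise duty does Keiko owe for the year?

$607.94

January 1 – April 12, 2008: 103 days at 2.3% → $81,000 × 2.3% × 103/366 = $524.2869
April 13 – May 24, 2008: 42 days at 0.9% → $81,000 × 0.9% × 42/366 = $83.6557
Total = $607.9426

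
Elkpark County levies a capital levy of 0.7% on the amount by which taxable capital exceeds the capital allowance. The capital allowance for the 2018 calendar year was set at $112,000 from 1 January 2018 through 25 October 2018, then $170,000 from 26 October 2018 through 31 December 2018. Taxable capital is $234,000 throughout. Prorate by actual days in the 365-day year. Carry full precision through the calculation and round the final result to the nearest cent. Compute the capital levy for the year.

$779.47

1 January – 25 October 2018: 298 days, exemption $112,000 → ($234,000 − $112,000) × 0.7% × 298/365 = $697.2384
26 October – 31 December 2018: 67 days, exemption $170,000 → ($234,000 − $170,000) × 0.7% × 67/365 = $82.2356
Total = $779.4740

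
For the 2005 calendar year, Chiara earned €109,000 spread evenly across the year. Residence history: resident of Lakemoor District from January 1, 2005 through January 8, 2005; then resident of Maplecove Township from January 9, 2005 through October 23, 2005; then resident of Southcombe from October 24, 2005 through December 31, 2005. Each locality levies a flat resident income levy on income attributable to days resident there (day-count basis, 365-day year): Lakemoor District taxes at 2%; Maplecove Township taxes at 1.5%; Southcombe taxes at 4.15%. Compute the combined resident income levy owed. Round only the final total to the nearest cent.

€2,192.99

Lakemoor District, January 1 – January 8, 2005: 8 days → €109,000 × 2% × 8/365 = €47.7808
Maplecove Township, January 9 – October 23, 2005: 288 days → €109,000 × 1.5% × 288/365 = €1,290.0822
Southcombe, October 24 – December 31, 2005: 69 days → €109,000 × 4.15% × 69/365 = €855.1274
Total = €2,192.9904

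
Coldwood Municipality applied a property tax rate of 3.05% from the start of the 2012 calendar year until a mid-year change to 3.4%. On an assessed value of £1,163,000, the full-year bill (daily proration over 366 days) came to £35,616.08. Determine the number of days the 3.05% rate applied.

353 days

Let d = days at the first rate; then 366 − d days at the second rate.
£1,163,000 × [3.05%·d + 3.4%·(366−d)] / 366 = £35,616.08
Solving gives d = 353, so the new rate took effect on 19 Dec 2012.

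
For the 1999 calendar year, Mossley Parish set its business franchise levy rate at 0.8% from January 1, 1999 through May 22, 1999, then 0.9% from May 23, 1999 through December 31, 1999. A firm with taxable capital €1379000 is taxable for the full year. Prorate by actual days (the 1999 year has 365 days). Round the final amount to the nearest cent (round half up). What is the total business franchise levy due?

€11874.51

January 1 – May 22, 1999: 142 days at 0.8% → €1379000 × 0.8% × 142/365 = €4291.9014
May 23 – December 31, 1999: 223 days at 0.9% → €1379000 × 0.9% × 223/365 = €7582.6110
Total = €11874.5123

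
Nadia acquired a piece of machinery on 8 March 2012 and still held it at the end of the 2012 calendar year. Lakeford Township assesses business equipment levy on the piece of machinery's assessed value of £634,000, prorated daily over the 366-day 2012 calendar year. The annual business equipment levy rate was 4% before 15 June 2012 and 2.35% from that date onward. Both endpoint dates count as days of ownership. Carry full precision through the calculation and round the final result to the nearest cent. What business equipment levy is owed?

£15,001.20

8 March – 14 June 2012: 99 days at 4% → £634,000 × 4% × 99/366 = £6,859.6721
15 June – 31 December 2012: 200 days at 2.35% → £634,000 × 2.35% × 200/366 = £8,141.5301
Total = £15,001.2022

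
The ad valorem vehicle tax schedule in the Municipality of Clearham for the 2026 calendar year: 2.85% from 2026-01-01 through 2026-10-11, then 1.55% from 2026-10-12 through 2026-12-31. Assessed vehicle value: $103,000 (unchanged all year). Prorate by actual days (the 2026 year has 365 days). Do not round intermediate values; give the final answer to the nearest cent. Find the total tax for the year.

2026-01-01 to 2026-10-11: 284 days at 2.85% → $103,000 × 2.85% × 284/365 = $2,284.0603
2026-10-12 to 2026-12-31: 81 days at 1.55% → $103,000 × 1.55% × 81/365 = $354.2918
Total = $2,638.3521

$2,638.35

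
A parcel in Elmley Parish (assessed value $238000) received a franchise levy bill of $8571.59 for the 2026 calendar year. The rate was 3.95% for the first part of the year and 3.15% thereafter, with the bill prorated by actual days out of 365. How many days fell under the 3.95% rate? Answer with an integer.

206 days

Let d = days at the first rate; then 365 − d days at the second rate.
$238000 × [3.95%·d + 3.15%·(365−d)] / 365 = $8571.59
Solving gives d = 206, so the new rate took effect on 26 Jul 2026.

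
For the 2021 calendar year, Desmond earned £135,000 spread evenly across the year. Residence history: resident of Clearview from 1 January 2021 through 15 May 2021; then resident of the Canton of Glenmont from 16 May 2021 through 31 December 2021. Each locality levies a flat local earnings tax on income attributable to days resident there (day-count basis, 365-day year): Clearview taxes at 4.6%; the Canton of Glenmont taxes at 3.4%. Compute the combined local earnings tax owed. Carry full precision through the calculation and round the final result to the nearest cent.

Clearview, 1 January – 15 May 2021: 135 days → £135,000 × 4.6% × 135/365 = £2,296.8493
The Canton of Glenmont, 16 May – 31 December 2021: 230 days → £135,000 × 3.4% × 230/365 = £2,892.3288
Total = £5,189.1781

£5,189.18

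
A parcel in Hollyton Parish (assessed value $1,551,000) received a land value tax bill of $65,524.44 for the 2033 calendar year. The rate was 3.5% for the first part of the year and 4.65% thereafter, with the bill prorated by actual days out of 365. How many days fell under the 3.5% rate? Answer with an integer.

Let d = days at the first rate; then 365 − d days at the second rate.
$1,551,000 × [3.5%·d + 4.65%·(365−d)] / 365 = $65,524.44
Solving gives d = 135, so the new rate took effect on 16 May 2033.

135 days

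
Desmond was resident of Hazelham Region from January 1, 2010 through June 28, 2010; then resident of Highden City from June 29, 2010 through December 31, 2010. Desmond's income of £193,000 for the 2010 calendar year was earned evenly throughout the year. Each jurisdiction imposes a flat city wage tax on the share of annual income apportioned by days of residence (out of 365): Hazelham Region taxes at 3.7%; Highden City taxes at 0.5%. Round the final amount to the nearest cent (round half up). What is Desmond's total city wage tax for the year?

£3,993.78

Hazelham Region, January 1 – June 28, 2010: 179 days → £193,000 × 3.7% × 179/365 = £3,502.0247
Highden City, June 29 – December 31, 2010: 186 days → £193,000 × 0.5% × 186/365 = £491.7534
Total = £3,993.7781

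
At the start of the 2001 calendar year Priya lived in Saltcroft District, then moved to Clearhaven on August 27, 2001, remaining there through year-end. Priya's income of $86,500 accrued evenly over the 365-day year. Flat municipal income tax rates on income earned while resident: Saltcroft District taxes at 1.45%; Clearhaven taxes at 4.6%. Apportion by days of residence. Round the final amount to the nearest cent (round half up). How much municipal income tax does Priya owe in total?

Saltcroft District, January 1 – August 26, 2001: 238 days → $86,500 × 1.45% × 238/365 = $817.8397
Clearhaven, August 27 – December 31, 2001: 127 days → $86,500 × 4.6% × 127/365 = $1,384.4740
Total = $2,202.3137

$2,202.31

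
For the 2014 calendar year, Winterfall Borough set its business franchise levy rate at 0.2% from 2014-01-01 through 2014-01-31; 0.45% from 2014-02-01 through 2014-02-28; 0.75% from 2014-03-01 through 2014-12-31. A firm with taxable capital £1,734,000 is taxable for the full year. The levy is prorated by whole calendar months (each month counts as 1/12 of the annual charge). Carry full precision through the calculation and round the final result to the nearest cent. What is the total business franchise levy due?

2014-01-01 to 2014-01-31: 1 month at 0.2% → £1,734,000 × 0.2% × 1/12 = £289.0000
2014-02-01 to 2014-02-28: 1 month at 0.45% → £1,734,000 × 0.45% × 1/12 = £650.2500
2014-03-01 to 2014-12-31: 10 months at 0.75% → £1,734,000 × 0.75% × 10/12 = £10,837.5000
Total = £11,776.7500

£11,776.75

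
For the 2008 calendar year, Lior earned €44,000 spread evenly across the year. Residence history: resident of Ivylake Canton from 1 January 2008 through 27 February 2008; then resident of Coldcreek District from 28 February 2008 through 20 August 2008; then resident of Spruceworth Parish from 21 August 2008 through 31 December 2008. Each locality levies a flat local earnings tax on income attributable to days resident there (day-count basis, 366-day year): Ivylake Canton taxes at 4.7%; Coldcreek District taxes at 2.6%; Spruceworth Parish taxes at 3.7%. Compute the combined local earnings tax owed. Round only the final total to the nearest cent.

Ivylake Canton, 1 January – 27 February 2008: 58 days → €44,000 × 4.7% × 58/366 = €327.7158
Coldcreek District, 28 February – 20 August 2008: 175 days → €44,000 × 2.6% × 175/366 = €546.9945
Spruceworth Parish, 21 August – 31 December 2008: 133 days → €44,000 × 3.7% × 133/366 = €591.5956
Total = €1,466.3060

€1,466.31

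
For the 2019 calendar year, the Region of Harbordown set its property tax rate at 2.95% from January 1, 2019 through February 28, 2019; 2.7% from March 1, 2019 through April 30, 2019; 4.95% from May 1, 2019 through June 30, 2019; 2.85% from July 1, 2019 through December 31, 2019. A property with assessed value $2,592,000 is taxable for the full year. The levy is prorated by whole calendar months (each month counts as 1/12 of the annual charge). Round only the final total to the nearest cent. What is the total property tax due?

$82,728.00

January 1 – February 28, 2019: 2 months at 2.95% → $2,592,000 × 2.95% × 2/12 = $12,744.0000
March 1 – April 30, 2019: 2 months at 2.7% → $2,592,000 × 2.7% × 2/12 = $11,664.0000
May 1 – June 30, 2019: 2 months at 4.95% → $2,592,000 × 4.95% × 2/12 = $21,384.0000
July 1 – December 31, 2019: 6 months at 2.85% → $2,592,000 × 2.85% × 6/12 = $36,936.0000
Total = $82,728.0000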